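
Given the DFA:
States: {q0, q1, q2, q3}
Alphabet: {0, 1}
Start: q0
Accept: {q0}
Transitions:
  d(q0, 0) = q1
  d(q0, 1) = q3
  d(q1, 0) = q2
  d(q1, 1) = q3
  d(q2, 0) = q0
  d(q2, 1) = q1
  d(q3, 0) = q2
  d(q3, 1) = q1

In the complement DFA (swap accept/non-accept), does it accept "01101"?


Trace: q0 -> q1 -> q3 -> q1 -> q2 -> q1
Final: q1
Original accept: {q0}
Complement: q1 is not in original accept

Yes, complement accepts (original rejects)


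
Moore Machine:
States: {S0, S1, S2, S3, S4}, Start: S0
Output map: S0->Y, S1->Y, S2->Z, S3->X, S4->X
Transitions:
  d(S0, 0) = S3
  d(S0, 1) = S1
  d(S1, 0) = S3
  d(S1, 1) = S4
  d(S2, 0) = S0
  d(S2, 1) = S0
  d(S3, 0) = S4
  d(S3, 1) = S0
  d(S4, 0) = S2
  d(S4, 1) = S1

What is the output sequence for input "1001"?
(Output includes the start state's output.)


Start: S0 (output Y)
  --1--> S1 (output Y)
  --0--> S3 (output X)
  --0--> S4 (output X)
  --1--> S1 (output Y)

"YYXXY"


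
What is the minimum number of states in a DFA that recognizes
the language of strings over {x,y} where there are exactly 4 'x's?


States: count = 0, 1, ..., 4 (that's 5 states), plus a dead state for count > 4.
Total: 5 + 1 = 6. Accept = count-4 state.

6


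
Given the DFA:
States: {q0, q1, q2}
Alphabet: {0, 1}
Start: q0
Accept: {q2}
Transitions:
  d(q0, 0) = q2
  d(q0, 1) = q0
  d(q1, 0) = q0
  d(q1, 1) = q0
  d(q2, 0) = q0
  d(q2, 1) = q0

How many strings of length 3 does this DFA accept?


Enumerating all length-3 strings:
  "000" -> q2 [accept]
  "001" -> q0 [reject]
  "010" -> q2 [accept]
  "011" -> q0 [reject]
  "100" -> q0 [reject]
  "101" -> q0 [reject]
  "110" -> q2 [accept]
  "111" -> q0 [reject]

3 out of 8


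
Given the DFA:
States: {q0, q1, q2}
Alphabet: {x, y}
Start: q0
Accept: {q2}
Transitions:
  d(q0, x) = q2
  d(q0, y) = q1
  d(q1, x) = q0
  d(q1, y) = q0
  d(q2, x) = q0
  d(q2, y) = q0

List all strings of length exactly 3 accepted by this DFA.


All strings of length 3: 8 total
Accepted: 4

"xxx", "xyx", "yxx", "yyx"


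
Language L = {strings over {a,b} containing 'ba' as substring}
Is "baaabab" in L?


'ba' occurs at index 0

Yes, "baaabab" is in L


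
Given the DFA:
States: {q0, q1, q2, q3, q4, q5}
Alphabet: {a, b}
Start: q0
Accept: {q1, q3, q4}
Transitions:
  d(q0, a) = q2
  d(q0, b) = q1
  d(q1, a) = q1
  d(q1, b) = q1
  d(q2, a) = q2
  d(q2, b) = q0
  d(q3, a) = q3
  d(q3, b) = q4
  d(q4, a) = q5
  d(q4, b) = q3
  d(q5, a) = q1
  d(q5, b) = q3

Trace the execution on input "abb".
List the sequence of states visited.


Input: abb
d(q0, a) = q2
d(q2, b) = q0
d(q0, b) = q1


q0 -> q2 -> q0 -> q1


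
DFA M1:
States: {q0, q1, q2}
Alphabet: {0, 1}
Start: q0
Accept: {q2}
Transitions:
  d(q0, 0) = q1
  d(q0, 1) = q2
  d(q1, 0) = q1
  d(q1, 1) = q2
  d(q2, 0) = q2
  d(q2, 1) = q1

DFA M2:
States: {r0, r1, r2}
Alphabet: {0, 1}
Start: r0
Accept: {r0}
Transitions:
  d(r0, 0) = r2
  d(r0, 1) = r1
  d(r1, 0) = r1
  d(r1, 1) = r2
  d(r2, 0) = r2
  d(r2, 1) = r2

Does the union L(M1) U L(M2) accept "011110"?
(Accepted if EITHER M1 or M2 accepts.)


M1: final=q1 accepted=False
M2: final=r2 accepted=False

No, union rejects (neither accepts)


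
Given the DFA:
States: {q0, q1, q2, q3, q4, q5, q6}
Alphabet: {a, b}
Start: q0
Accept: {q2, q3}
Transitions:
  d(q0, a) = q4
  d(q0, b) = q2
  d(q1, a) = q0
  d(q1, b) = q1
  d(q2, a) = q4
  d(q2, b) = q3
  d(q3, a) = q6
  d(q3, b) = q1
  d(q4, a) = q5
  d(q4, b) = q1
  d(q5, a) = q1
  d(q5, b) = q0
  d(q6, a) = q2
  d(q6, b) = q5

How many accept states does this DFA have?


Accept states listed: {q2, q3}
Counting: q2(1) q3(2)

2


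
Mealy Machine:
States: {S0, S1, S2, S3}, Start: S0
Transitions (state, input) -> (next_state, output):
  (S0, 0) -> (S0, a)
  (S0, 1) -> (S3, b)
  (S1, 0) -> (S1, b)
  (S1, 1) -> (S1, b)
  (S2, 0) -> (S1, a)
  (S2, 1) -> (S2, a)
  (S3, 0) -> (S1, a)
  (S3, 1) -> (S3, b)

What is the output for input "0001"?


Step-by-step:
  (S0, 0) -> (S0, a)
  (S0, 0) -> (S0, a)
  (S0, 0) -> (S0, a)
  (S0, 1) -> (S3, b)

"aaab"


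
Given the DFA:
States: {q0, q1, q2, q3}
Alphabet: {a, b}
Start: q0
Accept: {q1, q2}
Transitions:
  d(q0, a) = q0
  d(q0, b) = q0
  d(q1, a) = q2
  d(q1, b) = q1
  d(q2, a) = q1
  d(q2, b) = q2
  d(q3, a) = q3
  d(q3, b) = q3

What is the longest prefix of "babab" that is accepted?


Run the DFA, marking each prefix where the state is accepting:
  "" -> q0 [reject]
  "b" -> q0 [reject]
  "ba" -> q0 [reject]
  "bab" -> q0 [reject]
  "baba" -> q0 [reject]
  "babab" -> q0 [reject]

No prefix is accepted


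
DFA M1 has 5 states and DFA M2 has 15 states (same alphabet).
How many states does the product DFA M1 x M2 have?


Product construction pairs every M1 state with every M2 state.
5 * 15 = 75

75


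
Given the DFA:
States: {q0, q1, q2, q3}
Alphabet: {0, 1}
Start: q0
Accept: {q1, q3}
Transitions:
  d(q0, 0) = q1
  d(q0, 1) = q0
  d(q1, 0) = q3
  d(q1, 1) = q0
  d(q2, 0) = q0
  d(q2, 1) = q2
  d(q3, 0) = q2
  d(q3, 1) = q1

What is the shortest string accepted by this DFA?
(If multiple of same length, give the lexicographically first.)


BFS by string length (lex-first path to each state shown):
  len 0: q0<-""
  len 1: q0<-"1", q1<-"0"
Found accept state at length 1.

"0"


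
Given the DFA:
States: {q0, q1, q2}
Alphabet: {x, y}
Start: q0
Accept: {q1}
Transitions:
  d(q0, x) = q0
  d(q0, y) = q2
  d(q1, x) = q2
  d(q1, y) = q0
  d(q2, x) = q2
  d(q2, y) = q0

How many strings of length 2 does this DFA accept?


Enumerating all length-2 strings:
  "xx" -> q0 [reject]
  "xy" -> q2 [reject]
  "yx" -> q2 [reject]
  "yy" -> q0 [reject]

0 out of 4


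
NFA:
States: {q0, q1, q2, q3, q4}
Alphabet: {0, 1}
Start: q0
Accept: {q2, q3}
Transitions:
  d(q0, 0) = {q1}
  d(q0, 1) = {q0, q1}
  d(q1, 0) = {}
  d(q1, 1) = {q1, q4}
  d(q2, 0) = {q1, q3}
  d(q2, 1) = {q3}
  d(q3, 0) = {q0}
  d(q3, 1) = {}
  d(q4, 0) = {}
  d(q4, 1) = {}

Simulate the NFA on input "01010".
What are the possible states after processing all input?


Start: {q0}
  --0--> {q1}
  --1--> {q1, q4}
  --0--> {}
  --1--> {}
  --0--> {}

{} (empty set, no valid transitions)


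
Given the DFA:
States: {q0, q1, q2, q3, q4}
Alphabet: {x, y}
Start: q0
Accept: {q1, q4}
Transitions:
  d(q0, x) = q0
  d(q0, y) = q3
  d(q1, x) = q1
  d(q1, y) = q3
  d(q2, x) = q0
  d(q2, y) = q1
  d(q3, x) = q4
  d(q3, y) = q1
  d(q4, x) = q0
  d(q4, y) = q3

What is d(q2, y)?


Looking up transition d(q2, y)

q1


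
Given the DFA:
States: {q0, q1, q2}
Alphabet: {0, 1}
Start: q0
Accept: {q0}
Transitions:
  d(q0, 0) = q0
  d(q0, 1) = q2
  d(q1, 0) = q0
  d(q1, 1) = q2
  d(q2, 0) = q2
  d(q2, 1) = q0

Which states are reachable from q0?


BFS from q0:
  layer 0: {q0}
  layer 1: {q2}

{q0, q2}


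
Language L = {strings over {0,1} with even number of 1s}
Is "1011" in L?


count('1') = 3; 3 mod 2 = 1

No, "1011" is not in L


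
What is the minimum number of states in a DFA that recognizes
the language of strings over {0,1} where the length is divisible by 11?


States track (length) mod 11.
Need 11 states: one per remainder 0..10; accept = remainder 0.

11


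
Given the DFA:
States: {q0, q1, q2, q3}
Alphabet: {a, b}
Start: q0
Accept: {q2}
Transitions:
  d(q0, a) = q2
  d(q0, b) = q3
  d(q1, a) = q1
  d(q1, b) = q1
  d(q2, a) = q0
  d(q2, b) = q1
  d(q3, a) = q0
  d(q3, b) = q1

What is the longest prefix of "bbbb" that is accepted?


Run the DFA, marking each prefix where the state is accepting:
  "" -> q0 [reject]
  "b" -> q3 [reject]
  "bb" -> q1 [reject]
  "bbb" -> q1 [reject]
  "bbbb" -> q1 [reject]

No prefix is accepted


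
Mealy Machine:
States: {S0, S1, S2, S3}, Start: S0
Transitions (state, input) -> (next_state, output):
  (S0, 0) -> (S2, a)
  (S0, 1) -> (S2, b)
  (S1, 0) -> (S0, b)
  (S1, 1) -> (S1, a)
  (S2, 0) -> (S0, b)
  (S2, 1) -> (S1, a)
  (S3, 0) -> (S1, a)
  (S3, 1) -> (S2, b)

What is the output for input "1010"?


Step-by-step:
  (S0, 1) -> (S2, b)
  (S2, 0) -> (S0, b)
  (S0, 1) -> (S2, b)
  (S2, 0) -> (S0, b)

"bbbb"


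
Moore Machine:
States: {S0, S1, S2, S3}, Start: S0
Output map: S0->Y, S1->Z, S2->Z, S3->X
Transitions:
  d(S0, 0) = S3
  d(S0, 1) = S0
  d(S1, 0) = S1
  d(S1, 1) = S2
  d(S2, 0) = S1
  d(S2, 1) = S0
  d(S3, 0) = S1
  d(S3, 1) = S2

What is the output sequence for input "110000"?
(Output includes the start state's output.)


Start: S0 (output Y)
  --1--> S0 (output Y)
  --1--> S0 (output Y)
  --0--> S3 (output X)
  --0--> S1 (output Z)
  --0--> S1 (output Z)
  --0--> S1 (output Z)

"YYYXZZZ"


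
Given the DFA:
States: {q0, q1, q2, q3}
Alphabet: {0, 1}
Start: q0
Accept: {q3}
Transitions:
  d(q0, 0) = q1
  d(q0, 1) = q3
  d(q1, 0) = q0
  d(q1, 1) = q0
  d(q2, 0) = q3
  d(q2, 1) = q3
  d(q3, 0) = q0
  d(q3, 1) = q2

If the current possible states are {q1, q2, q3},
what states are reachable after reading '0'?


Apply transition on '0' from each current state:
  d(q1, 0) = q0
  d(q2, 0) = q3
  d(q3, 0) = q0

{q0, q3}


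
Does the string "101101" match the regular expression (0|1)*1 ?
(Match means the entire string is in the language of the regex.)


|string| = 6; first = '1'; last = '1'

Yes, "101101" matches (0|1)*1


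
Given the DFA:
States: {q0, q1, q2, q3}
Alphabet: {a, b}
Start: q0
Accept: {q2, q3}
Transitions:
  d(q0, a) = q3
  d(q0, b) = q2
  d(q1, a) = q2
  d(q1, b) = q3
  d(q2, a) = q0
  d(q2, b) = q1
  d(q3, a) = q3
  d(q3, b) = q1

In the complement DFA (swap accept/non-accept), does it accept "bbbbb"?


Trace: q0 -> q2 -> q1 -> q3 -> q1 -> q3
Final: q3
Original accept: {q2, q3}
Complement: q3 is in original accept

No, complement rejects (original accepts)


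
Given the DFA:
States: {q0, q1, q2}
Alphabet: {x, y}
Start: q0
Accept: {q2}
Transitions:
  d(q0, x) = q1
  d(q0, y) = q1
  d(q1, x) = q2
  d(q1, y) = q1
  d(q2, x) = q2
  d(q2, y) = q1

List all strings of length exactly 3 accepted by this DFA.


All strings of length 3: 8 total
Accepted: 4

"xxx", "xyx", "yxx", "yyx"


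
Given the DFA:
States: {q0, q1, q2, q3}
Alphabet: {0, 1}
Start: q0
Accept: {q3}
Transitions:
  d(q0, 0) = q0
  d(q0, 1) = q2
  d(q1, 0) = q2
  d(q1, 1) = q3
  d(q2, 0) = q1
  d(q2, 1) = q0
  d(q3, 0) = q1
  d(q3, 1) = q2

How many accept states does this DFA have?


Accept states listed: {q3}
Counting: q3(1)

1


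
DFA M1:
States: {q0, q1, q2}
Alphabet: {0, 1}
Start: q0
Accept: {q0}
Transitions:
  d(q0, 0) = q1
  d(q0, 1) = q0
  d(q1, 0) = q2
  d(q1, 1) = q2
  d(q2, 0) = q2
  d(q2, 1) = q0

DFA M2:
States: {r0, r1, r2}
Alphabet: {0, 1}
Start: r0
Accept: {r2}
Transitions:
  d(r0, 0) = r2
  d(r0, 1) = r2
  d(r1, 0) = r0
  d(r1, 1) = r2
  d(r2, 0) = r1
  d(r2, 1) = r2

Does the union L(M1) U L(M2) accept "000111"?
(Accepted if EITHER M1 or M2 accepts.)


M1: final=q0 accepted=True
M2: final=r2 accepted=True

Yes, union accepts


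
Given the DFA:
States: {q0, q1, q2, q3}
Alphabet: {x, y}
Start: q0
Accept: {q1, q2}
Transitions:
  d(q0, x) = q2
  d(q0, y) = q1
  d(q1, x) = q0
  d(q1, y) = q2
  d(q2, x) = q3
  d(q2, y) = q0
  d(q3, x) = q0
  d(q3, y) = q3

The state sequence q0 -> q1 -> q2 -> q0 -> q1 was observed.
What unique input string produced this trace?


Trace back each transition to find the symbol:
  q0 --[y]--> q1
  q1 --[y]--> q2
  q2 --[y]--> q0
  q0 --[y]--> q1

"yyyy"


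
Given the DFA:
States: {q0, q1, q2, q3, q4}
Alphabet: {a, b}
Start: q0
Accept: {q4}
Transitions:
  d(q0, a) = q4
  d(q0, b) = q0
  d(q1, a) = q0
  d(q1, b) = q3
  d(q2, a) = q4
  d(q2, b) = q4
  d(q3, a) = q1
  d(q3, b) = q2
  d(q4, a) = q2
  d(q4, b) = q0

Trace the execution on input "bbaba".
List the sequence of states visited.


Input: bbaba
d(q0, b) = q0
d(q0, b) = q0
d(q0, a) = q4
d(q4, b) = q0
d(q0, a) = q4


q0 -> q0 -> q0 -> q4 -> q0 -> q4


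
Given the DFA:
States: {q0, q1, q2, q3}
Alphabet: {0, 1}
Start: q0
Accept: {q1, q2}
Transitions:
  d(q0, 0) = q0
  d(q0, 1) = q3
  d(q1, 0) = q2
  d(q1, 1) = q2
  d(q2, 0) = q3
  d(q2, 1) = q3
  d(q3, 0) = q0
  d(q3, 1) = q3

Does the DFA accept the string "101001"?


Trace: q0 -> q3 -> q0 -> q3 -> q0 -> q0 -> q3
Final state: q3
Accept states: {q1, q2}

No, rejected (final state q3 is not an accept state)


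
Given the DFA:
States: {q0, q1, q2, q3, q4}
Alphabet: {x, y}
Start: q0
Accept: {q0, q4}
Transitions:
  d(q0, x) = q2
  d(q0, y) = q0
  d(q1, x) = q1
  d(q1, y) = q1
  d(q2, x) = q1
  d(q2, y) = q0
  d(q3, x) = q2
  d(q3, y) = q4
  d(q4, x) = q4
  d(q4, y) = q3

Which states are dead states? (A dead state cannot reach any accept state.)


Forward reachability from each state:
  q0 -> reaches accept state q0 (live)
  q1 -> reaches {q1}, no accept state (dead)
  q2 -> reaches accept state q0 (live)
  q3 -> reaches accept state q0 (live)
  q4 -> reaches accept state q0 (live)

{q1}


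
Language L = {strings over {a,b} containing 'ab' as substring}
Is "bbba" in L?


'ab' does not occur

No, "bbba" is not in L


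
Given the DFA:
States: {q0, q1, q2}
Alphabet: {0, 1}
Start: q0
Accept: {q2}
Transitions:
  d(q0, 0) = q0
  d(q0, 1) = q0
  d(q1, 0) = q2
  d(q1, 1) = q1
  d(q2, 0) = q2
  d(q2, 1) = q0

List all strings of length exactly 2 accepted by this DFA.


All strings of length 2: 4 total
Accepted: 0

None


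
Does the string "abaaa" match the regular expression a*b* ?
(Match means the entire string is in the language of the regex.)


|string| = 5; first = 'a'; last = 'a'

No, "abaaa" does not match a*b*


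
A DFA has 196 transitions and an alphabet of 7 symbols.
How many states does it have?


Each state has exactly one transition per symbol.
states = transitions / |alphabet| = 196 / 7 = 28

28


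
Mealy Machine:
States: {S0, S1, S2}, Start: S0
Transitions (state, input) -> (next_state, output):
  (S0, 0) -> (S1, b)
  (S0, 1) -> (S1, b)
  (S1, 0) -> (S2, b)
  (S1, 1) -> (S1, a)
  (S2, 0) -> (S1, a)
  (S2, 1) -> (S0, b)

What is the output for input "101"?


Step-by-step:
  (S0, 1) -> (S1, b)
  (S1, 0) -> (S2, b)
  (S2, 1) -> (S0, b)

"bbb"


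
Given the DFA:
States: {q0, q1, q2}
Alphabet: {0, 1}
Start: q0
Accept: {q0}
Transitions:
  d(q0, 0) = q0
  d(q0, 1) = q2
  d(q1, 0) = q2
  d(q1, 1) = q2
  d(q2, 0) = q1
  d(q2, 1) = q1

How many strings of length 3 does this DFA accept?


Enumerating all length-3 strings:
  "000" -> q0 [accept]
  "001" -> q2 [reject]
  "010" -> q1 [reject]
  "011" -> q1 [reject]
  "100" -> q2 [reject]
  "101" -> q2 [reject]
  "110" -> q2 [reject]
  "111" -> q2 [reject]

1 out of 8


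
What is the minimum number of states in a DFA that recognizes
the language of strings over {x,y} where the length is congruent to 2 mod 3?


States track (length) mod 3.
Need 3 states: one per remainder 0..2; accept = remainder 2.

3


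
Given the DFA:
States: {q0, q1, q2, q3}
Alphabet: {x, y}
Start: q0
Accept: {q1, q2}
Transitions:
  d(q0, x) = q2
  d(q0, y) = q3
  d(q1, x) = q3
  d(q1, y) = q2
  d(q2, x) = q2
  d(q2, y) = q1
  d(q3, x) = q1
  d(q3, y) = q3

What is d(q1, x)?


Looking up transition d(q1, x)

q3


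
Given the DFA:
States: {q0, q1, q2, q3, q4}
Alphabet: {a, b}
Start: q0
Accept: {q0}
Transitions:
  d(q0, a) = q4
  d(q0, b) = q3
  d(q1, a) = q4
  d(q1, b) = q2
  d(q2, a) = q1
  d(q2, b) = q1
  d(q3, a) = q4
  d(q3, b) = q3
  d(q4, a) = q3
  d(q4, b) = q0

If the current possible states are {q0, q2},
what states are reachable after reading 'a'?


Apply transition on 'a' from each current state:
  d(q0, a) = q4
  d(q2, a) = q1

{q1, q4}


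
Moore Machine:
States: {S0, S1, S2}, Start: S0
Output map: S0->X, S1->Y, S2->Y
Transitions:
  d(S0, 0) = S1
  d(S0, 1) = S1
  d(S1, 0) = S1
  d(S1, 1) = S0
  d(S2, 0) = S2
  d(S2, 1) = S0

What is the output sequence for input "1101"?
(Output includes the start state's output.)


Start: S0 (output X)
  --1--> S1 (output Y)
  --1--> S0 (output X)
  --0--> S1 (output Y)
  --1--> S0 (output X)

"XYXYX"


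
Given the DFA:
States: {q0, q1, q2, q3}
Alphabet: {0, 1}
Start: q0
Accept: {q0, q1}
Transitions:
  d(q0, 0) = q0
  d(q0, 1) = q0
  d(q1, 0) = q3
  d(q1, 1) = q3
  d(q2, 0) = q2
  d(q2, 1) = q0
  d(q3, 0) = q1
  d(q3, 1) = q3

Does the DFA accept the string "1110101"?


Trace: q0 -> q0 -> q0 -> q0 -> q0 -> q0 -> q0 -> q0
Final state: q0
Accept states: {q0, q1}

Yes, accepted (final state q0 is an accept state)


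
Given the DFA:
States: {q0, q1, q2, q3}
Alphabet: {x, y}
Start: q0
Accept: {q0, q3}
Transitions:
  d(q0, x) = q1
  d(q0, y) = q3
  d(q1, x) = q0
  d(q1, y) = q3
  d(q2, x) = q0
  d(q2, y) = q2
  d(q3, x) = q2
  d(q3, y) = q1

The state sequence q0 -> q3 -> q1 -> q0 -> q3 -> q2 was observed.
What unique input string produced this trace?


Trace back each transition to find the symbol:
  q0 --[y]--> q3
  q3 --[y]--> q1
  q1 --[x]--> q0
  q0 --[y]--> q3
  q3 --[x]--> q2

"yyxyx"


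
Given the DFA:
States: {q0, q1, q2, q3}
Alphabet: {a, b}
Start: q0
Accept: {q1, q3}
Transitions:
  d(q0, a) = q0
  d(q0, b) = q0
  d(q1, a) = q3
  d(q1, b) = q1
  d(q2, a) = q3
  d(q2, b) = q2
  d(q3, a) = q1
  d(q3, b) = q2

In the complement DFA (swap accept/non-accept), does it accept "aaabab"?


Trace: q0 -> q0 -> q0 -> q0 -> q0 -> q0 -> q0
Final: q0
Original accept: {q1, q3}
Complement: q0 is not in original accept

Yes, complement accepts (original rejects)


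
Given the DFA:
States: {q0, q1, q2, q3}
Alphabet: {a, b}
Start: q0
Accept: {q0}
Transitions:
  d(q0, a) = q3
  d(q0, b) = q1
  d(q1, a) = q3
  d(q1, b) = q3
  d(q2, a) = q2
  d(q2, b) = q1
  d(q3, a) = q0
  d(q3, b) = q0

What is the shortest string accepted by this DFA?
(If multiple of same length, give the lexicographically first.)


BFS by string length (lex-first path to each state shown):
  len 0: q0<-""
Found accept state at length 0.

"" (empty string)


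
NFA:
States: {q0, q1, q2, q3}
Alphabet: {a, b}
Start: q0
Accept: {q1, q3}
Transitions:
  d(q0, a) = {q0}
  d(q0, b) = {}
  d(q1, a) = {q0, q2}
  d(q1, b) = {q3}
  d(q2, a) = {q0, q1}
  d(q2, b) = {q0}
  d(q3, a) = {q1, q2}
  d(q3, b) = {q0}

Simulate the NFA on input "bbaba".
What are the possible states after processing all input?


Start: {q0}
  --b--> {}
  --b--> {}
  --a--> {}
  --b--> {}
  --a--> {}

{} (empty set, no valid transitions)


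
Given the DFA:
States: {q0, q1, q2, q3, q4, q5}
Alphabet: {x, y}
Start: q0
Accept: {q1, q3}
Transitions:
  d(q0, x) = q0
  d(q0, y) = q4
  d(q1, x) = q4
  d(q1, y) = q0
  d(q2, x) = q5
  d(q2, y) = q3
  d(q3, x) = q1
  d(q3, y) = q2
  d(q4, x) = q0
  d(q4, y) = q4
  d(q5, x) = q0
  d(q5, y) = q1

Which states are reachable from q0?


BFS from q0:
  layer 0: {q0}
  layer 1: {q4}

{q0, q4}


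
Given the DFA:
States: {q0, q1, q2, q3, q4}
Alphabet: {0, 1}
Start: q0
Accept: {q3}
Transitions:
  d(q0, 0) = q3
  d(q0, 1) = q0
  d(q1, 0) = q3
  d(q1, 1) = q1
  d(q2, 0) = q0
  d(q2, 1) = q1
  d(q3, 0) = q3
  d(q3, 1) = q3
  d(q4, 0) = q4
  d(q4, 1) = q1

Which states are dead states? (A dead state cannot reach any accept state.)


Forward reachability from each state:
  q0 -> reaches accept state q3 (live)
  q1 -> reaches accept state q3 (live)
  q2 -> reaches accept state q3 (live)
  q3 -> reaches accept state q3 (live)
  q4 -> reaches accept state q3 (live)

None (all states can reach an accept state)


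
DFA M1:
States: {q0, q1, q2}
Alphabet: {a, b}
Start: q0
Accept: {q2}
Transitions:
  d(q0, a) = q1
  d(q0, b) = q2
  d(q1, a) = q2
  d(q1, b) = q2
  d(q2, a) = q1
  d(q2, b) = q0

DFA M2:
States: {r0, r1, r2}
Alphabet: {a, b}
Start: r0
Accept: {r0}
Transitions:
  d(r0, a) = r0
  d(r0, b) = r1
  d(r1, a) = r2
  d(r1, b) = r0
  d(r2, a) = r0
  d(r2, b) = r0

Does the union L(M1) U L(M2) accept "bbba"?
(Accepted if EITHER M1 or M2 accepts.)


M1: final=q1 accepted=False
M2: final=r2 accepted=False

No, union rejects (neither accepts)


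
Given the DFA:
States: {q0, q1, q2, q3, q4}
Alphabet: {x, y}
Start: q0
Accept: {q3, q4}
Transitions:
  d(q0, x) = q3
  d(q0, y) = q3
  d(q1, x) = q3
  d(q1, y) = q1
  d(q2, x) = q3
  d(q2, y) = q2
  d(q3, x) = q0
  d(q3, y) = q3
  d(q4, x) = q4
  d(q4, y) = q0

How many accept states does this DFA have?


Accept states listed: {q3, q4}
Counting: q3(1) q4(2)

2


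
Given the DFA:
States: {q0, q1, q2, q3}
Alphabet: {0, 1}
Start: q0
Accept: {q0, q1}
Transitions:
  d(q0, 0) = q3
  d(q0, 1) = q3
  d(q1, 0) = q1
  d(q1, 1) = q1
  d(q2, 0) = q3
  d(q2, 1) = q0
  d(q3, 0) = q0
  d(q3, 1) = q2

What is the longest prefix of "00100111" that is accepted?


Run the DFA, marking each prefix where the state is accepting:
  "" -> q0 [accept]
  "0" -> q3 [reject]
  "00" -> q0 [accept]
  "001" -> q3 [reject]
  "0010" -> q0 [accept]
  "00100" -> q3 [reject]
  "001001" -> q2 [reject]
  "0010011" -> q0 [accept]
  "00100111" -> q3 [reject]

"0010011"


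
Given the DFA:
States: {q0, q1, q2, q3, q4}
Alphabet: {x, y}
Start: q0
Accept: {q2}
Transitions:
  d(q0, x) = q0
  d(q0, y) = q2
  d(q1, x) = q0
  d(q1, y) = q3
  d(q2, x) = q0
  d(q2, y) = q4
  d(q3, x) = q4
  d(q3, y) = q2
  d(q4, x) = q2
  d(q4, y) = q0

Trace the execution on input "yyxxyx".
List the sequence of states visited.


Input: yyxxyx
d(q0, y) = q2
d(q2, y) = q4
d(q4, x) = q2
d(q2, x) = q0
d(q0, y) = q2
d(q2, x) = q0


q0 -> q2 -> q4 -> q2 -> q0 -> q2 -> q0


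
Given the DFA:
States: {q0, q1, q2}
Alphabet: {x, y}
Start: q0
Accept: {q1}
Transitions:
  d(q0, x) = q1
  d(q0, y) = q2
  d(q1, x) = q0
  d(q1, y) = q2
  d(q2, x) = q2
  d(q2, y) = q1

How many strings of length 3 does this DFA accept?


Enumerating all length-3 strings:
  "xxx" -> q1 [accept]
  "xxy" -> q2 [reject]
  "xyx" -> q2 [reject]
  "xyy" -> q1 [accept]
  "yxx" -> q2 [reject]
  "yxy" -> q1 [accept]
  "yyx" -> q0 [reject]
  "yyy" -> q2 [reject]

3 out of 8


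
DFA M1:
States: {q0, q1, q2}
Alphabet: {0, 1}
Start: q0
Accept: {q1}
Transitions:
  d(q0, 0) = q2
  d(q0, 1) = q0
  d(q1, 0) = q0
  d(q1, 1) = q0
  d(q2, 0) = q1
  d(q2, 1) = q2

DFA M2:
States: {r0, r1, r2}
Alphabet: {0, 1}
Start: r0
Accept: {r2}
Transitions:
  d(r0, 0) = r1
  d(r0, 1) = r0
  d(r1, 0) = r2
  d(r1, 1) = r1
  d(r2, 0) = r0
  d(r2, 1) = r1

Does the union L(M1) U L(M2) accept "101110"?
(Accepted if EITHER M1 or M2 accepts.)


M1: final=q1 accepted=True
M2: final=r2 accepted=True

Yes, union accepts


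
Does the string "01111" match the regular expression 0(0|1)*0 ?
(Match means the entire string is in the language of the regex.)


|string| = 5; first = '0'; last = '1'

No, "01111" does not match 0(0|1)*0


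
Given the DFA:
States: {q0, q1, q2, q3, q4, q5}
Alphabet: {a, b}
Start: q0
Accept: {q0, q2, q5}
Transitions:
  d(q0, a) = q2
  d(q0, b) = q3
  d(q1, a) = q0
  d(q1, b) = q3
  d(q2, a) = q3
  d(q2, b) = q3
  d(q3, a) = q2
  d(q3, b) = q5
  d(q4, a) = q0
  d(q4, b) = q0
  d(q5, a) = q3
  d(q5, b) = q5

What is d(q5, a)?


Looking up transition d(q5, a)

q3


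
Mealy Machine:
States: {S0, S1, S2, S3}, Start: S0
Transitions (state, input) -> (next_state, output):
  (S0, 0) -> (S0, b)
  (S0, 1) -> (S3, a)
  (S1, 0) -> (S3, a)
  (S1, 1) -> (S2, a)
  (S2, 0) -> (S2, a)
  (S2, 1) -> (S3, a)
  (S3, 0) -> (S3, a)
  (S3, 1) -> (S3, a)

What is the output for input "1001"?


Step-by-step:
  (S0, 1) -> (S3, a)
  (S3, 0) -> (S3, a)
  (S3, 0) -> (S3, a)
  (S3, 1) -> (S3, a)

"aaaa"


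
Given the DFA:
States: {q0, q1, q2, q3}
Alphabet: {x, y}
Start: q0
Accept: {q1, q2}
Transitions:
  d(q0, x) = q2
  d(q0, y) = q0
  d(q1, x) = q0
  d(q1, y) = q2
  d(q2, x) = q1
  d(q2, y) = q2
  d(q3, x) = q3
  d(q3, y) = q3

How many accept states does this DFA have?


Accept states listed: {q1, q2}
Counting: q1(1) q2(2)

2


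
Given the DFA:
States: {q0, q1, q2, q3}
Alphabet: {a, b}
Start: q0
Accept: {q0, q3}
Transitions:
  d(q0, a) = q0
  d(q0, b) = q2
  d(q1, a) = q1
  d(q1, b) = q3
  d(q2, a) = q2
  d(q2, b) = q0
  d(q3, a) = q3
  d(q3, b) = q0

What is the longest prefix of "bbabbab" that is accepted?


Run the DFA, marking each prefix where the state is accepting:
  "" -> q0 [accept]
  "b" -> q2 [reject]
  "bb" -> q0 [accept]
  "bba" -> q0 [accept]
  "bbab" -> q2 [reject]
  "bbabb" -> q0 [accept]
  "bbabba" -> q0 [accept]
  "bbabbab" -> q2 [reject]

"bbabba"


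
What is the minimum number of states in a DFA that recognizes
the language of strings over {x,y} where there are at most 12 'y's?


States: count = 0, 1, ..., 12 (all accepting; 13 states), plus a dead state for count > 12.
Total: 13 + 1 = 14.

14


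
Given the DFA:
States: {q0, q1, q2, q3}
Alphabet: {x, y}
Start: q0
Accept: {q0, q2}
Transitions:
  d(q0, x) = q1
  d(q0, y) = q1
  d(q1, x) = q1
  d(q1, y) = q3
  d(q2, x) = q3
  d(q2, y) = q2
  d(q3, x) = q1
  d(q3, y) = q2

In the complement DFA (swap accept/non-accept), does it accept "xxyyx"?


Trace: q0 -> q1 -> q1 -> q3 -> q2 -> q3
Final: q3
Original accept: {q0, q2}
Complement: q3 is not in original accept

Yes, complement accepts (original rejects)


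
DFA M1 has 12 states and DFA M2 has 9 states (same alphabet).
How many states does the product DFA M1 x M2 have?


Product construction pairs every M1 state with every M2 state.
12 * 9 = 108

108


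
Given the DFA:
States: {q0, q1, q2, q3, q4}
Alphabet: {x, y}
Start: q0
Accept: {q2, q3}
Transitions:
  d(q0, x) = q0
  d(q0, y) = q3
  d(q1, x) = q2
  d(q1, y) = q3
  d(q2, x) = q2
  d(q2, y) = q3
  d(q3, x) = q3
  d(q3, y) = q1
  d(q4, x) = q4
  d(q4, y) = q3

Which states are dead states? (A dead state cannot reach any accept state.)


Forward reachability from each state:
  q0 -> reaches accept state q2 (live)
  q1 -> reaches accept state q2 (live)
  q2 -> reaches accept state q2 (live)
  q3 -> reaches accept state q2 (live)
  q4 -> reaches accept state q2 (live)

None (all states can reach an accept state)


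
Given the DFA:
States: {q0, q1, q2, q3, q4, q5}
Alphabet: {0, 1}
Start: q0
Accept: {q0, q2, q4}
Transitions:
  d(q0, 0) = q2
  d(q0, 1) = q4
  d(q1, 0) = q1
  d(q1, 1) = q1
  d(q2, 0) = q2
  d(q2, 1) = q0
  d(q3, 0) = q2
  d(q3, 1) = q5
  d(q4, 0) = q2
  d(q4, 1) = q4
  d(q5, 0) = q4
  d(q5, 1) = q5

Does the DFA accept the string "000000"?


Trace: q0 -> q2 -> q2 -> q2 -> q2 -> q2 -> q2
Final state: q2
Accept states: {q0, q2, q4}

Yes, accepted (final state q2 is an accept state)


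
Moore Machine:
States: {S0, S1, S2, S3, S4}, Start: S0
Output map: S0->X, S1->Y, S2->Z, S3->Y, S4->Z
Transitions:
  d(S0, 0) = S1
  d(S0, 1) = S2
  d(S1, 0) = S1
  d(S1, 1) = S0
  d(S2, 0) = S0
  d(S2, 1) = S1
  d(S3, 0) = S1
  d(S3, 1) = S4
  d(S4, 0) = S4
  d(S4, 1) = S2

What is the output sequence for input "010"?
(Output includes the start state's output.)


Start: S0 (output X)
  --0--> S1 (output Y)
  --1--> S0 (output X)
  --0--> S1 (output Y)

"XYXY"


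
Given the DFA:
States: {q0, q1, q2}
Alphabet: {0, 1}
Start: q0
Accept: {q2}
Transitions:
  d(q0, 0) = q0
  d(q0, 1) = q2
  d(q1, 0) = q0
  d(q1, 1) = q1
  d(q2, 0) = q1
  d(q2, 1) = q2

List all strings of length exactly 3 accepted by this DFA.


All strings of length 3: 8 total
Accepted: 3

"001", "011", "111"


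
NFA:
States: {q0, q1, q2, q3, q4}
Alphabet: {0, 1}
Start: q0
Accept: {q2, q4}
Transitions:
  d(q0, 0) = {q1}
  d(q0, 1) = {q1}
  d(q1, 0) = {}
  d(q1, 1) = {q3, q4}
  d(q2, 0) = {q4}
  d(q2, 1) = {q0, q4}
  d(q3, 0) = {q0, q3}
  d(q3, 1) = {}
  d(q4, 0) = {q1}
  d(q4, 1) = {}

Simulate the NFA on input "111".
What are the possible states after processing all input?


Start: {q0}
  --1--> {q1}
  --1--> {q3, q4}
  --1--> {}

{} (empty set, no valid transitions)


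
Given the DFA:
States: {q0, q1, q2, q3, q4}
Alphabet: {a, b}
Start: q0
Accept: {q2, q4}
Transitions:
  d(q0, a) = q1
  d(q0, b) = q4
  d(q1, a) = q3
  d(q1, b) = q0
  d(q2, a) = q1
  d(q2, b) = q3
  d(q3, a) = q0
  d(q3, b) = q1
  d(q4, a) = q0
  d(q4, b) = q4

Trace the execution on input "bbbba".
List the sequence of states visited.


Input: bbbba
d(q0, b) = q4
d(q4, b) = q4
d(q4, b) = q4
d(q4, b) = q4
d(q4, a) = q0


q0 -> q4 -> q4 -> q4 -> q4 -> q0


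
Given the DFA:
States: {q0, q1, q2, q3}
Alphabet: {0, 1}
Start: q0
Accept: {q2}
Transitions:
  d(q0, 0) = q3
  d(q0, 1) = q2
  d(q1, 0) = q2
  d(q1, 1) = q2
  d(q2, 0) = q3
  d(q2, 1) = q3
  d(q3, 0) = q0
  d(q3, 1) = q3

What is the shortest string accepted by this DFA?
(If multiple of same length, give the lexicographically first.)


BFS by string length (lex-first path to each state shown):
  len 0: q0<-""
  len 1: q2<-"1", q3<-"0"
Found accept state at length 1.

"1"


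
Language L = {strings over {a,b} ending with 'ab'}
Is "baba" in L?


last two symbols = 'ba'

No, "baba" is not in L


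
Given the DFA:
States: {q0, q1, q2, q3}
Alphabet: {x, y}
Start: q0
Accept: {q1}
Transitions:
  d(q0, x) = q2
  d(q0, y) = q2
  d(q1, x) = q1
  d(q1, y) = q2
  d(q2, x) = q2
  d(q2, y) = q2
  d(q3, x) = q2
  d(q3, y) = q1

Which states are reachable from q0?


BFS from q0:
  layer 0: {q0}
  layer 1: {q2}

{q0, q2}


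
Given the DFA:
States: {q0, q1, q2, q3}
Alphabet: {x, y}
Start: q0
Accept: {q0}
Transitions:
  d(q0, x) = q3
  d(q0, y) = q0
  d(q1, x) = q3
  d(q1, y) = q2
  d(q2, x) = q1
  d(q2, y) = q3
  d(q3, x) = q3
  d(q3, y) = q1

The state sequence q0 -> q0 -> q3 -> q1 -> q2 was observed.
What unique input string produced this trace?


Trace back each transition to find the symbol:
  q0 --[y]--> q0
  q0 --[x]--> q3
  q3 --[y]--> q1
  q1 --[y]--> q2

"yxyy"


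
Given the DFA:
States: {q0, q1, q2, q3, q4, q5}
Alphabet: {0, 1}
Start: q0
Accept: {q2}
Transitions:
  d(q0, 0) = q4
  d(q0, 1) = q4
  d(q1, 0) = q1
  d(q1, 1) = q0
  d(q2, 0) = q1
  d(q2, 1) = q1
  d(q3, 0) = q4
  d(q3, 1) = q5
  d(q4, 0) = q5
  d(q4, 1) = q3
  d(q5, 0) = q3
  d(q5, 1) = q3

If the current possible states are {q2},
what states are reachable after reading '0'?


Apply transition on '0' from each current state:
  d(q2, 0) = q1

{q1}


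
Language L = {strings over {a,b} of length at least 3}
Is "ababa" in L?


length = 5

Yes, "ababa" is in L


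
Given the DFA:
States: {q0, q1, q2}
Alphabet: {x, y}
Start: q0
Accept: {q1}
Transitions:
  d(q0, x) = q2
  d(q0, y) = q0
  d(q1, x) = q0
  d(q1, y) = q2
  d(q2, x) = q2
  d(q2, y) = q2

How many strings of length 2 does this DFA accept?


Enumerating all length-2 strings:
  "xx" -> q2 [reject]
  "xy" -> q2 [reject]
  "yx" -> q2 [reject]
  "yy" -> q0 [reject]

0 out of 4


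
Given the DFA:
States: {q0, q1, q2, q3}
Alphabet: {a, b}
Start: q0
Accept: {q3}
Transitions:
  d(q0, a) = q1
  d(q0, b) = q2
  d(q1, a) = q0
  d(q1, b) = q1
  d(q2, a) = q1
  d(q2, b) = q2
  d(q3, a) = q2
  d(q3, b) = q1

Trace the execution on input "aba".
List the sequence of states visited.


Input: aba
d(q0, a) = q1
d(q1, b) = q1
d(q1, a) = q0


q0 -> q1 -> q1 -> q0


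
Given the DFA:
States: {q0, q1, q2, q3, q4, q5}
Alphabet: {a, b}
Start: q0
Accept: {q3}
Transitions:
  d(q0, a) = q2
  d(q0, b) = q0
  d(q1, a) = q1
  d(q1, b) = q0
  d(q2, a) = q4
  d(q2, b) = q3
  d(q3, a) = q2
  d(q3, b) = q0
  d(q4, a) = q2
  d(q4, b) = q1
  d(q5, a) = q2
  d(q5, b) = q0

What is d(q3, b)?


Looking up transition d(q3, b)

q0


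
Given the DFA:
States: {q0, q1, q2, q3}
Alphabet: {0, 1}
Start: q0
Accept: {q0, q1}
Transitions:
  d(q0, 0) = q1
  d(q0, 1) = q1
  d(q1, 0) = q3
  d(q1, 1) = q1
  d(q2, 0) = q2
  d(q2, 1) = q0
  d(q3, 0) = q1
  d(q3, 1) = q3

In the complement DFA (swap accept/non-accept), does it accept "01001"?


Trace: q0 -> q1 -> q1 -> q3 -> q1 -> q1
Final: q1
Original accept: {q0, q1}
Complement: q1 is in original accept

No, complement rejects (original accepts)


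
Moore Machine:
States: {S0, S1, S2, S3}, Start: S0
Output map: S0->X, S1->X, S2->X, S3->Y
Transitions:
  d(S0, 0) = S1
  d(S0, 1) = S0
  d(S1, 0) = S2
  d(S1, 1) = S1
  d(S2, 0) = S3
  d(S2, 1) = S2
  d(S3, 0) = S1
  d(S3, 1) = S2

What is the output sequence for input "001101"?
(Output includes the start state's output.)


Start: S0 (output X)
  --0--> S1 (output X)
  --0--> S2 (output X)
  --1--> S2 (output X)
  --1--> S2 (output X)
  --0--> S3 (output Y)
  --1--> S2 (output X)

"XXXXXYX"


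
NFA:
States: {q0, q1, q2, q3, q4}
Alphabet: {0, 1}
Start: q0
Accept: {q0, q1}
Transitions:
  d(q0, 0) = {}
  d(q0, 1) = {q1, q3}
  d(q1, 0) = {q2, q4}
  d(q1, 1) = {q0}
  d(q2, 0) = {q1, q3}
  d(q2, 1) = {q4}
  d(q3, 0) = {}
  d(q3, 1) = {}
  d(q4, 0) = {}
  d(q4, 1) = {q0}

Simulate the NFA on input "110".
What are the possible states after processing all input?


Start: {q0}
  --1--> {q1, q3}
  --1--> {q0}
  --0--> {}

{} (empty set, no valid transitions)


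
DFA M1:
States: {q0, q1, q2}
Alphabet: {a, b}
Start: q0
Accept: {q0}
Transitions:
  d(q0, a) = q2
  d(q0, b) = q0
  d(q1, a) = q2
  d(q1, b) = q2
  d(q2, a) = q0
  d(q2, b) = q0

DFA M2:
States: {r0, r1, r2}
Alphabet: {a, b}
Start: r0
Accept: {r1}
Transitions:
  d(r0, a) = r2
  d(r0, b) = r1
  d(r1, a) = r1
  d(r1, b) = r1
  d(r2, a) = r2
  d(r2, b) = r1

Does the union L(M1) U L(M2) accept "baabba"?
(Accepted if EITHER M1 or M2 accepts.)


M1: final=q2 accepted=False
M2: final=r1 accepted=True

Yes, union accepts


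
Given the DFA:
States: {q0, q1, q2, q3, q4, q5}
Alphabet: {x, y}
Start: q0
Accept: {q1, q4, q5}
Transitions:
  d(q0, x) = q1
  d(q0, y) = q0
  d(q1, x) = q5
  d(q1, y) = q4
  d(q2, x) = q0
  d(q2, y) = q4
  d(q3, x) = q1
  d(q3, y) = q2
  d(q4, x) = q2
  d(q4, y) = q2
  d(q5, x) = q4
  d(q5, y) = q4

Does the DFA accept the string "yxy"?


Trace: q0 -> q0 -> q1 -> q4
Final state: q4
Accept states: {q1, q4, q5}

Yes, accepted (final state q4 is an accept state)


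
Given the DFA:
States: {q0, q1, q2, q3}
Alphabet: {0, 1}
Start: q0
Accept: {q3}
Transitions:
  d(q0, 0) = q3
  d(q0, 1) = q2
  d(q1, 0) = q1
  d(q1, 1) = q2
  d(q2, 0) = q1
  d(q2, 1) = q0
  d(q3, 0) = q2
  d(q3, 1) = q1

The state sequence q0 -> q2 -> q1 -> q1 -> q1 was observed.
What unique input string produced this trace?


Trace back each transition to find the symbol:
  q0 --[1]--> q2
  q2 --[0]--> q1
  q1 --[0]--> q1
  q1 --[0]--> q1

"1000"


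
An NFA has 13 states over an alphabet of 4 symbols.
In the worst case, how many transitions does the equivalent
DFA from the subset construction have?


Subset construction: one DFA state per subset of NFA states = 2^13 = 8192 states.
Each DFA state has 4 outgoing transitions: 8192 * 4 = 32768

32768


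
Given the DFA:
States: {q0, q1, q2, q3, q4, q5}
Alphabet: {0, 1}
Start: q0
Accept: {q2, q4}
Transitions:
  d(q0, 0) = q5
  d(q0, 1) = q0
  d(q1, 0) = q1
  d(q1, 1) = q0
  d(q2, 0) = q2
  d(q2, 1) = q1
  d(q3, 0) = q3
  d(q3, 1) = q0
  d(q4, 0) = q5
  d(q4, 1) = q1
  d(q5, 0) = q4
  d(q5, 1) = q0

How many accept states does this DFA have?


Accept states listed: {q2, q4}
Counting: q2(1) q4(2)

2


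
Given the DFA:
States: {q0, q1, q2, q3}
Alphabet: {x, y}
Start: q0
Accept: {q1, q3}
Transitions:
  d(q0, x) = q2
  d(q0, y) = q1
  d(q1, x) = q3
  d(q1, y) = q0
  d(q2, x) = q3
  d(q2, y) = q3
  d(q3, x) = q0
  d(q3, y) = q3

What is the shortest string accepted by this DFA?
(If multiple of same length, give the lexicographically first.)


BFS by string length (lex-first path to each state shown):
  len 0: q0<-""
  len 1: q1<-"y", q2<-"x"
Found accept state at length 1.

"y"


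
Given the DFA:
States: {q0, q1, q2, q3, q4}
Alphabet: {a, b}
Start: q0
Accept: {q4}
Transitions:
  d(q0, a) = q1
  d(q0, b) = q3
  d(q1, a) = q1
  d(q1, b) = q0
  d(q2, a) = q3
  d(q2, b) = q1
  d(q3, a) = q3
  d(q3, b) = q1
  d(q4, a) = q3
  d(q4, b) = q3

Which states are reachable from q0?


BFS from q0:
  layer 0: {q0}
  layer 1: {q1, q3}

{q0, q1, q3}


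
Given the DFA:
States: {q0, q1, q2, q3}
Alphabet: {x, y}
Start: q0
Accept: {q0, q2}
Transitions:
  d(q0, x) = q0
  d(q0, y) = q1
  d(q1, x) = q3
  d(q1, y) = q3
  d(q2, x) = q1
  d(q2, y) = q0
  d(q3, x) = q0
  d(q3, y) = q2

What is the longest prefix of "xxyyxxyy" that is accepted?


Run the DFA, marking each prefix where the state is accepting:
  "" -> q0 [accept]
  "x" -> q0 [accept]
  "xx" -> q0 [accept]
  "xxy" -> q1 [reject]
  "xxyy" -> q3 [reject]
  "xxyyx" -> q0 [accept]
  "xxyyxx" -> q0 [accept]
  "xxyyxxy" -> q1 [reject]
  "xxyyxxyy" -> q3 [reject]

"xxyyxx"


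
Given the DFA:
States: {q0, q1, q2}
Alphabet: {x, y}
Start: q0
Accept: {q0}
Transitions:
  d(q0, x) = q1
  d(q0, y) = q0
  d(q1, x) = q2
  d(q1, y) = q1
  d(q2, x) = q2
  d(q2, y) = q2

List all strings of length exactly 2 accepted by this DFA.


All strings of length 2: 4 total
Accepted: 1

"yy"


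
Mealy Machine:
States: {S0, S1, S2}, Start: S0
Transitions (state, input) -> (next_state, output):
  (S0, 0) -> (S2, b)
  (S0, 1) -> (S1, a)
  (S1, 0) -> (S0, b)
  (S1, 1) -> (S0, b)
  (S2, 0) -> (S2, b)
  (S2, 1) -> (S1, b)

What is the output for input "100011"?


Step-by-step:
  (S0, 1) -> (S1, a)
  (S1, 0) -> (S0, b)
  (S0, 0) -> (S2, b)
  (S2, 0) -> (S2, b)
  (S2, 1) -> (S1, b)
  (S1, 1) -> (S0, b)

"abbbbb"


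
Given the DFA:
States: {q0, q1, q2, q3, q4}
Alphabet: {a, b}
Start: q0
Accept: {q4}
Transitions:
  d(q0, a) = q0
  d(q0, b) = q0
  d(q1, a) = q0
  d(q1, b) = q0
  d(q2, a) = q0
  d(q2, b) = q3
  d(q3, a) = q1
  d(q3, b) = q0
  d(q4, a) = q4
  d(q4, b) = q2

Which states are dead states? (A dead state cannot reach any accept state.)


Forward reachability from each state:
  q0 -> reaches {q0}, no accept state (dead)
  q1 -> reaches {q0, q1}, no accept state (dead)
  q2 -> reaches {q0, q1, q2, q3}, no accept state (dead)
  q3 -> reaches {q0, q1, q3}, no accept state (dead)
  q4 -> reaches accept state q4 (live)

{q0, q1, q2, q3}


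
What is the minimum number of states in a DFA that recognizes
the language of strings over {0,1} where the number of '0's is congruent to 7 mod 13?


States track (count of '0') mod 13.
Need 13 states: one per remainder 0..12; accept = remainder 7.

13


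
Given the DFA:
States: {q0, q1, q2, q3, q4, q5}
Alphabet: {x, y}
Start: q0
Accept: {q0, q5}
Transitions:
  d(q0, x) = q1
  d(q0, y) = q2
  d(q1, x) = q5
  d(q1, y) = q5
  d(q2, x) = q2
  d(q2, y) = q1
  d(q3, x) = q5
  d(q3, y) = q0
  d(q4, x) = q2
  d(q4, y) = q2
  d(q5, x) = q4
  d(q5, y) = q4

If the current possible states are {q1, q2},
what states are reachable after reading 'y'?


Apply transition on 'y' from each current state:
  d(q1, y) = q5
  d(q2, y) = q1

{q1, q5}


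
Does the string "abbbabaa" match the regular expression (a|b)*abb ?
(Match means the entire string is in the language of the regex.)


|string| = 8; first = 'a'; last = 'a'

No, "abbbabaa" does not match (a|b)*abb


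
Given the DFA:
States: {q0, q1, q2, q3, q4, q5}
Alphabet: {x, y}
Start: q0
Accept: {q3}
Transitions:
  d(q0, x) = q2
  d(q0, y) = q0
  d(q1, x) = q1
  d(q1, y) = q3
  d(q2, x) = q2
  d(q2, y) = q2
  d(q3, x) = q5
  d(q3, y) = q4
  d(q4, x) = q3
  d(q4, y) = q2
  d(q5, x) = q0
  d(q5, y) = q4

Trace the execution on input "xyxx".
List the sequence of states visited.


Input: xyxx
d(q0, x) = q2
d(q2, y) = q2
d(q2, x) = q2
d(q2, x) = q2


q0 -> q2 -> q2 -> q2 -> q2


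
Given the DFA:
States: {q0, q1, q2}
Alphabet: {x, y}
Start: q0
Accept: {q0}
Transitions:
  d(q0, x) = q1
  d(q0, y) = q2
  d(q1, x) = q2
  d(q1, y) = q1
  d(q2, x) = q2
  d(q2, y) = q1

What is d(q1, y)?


Looking up transition d(q1, y)

q1


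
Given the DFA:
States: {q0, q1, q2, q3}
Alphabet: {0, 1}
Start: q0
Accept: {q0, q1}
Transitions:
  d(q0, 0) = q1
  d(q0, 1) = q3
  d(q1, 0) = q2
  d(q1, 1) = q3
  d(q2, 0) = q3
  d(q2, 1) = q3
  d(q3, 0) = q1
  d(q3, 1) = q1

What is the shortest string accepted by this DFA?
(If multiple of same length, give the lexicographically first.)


BFS by string length (lex-first path to each state shown):
  len 0: q0<-""
Found accept state at length 0.

"" (empty string)


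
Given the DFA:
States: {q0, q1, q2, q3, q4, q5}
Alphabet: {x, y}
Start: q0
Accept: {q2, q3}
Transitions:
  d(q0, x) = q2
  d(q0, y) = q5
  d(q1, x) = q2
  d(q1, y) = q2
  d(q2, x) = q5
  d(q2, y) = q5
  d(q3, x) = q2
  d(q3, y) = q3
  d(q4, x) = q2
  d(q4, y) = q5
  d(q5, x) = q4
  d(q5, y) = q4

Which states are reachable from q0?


BFS from q0:
  layer 0: {q0}
  layer 1: {q2, q5}
  layer 2: {q4}

{q0, q2, q4, q5}


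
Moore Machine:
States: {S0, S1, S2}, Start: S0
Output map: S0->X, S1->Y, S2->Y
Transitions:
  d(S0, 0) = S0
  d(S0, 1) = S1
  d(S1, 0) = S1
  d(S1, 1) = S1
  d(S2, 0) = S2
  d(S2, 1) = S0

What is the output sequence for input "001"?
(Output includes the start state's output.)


Start: S0 (output X)
  --0--> S0 (output X)
  --0--> S0 (output X)
  --1--> S1 (output Y)

"XXXY"
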